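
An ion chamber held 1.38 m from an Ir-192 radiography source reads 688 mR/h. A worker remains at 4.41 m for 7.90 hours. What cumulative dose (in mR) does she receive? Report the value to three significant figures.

532 mR

Using I₁d₁² = I₂d₂², rate at 4.41 m:
688 × (1.38/4.41)² = 688 × 0.09792 = 67.37 mR/h.
Dose = rate × time = 67.37 mR/h × 7.900 h = 532.2 mR.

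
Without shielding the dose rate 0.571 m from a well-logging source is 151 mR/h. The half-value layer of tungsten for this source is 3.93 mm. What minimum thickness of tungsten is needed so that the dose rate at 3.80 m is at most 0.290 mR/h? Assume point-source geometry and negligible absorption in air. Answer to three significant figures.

At 3.80 m, distance alone gives 151 × (0.571/3.80)² = 151 × 0.02258 = 3.410 mR/h.
Further attenuation needed: 3.410/0.290 = 11.76.
n = log₂(11.76) = 3.556 half-value layers.
Thickness = 3.556 × 3.93 mm = 13.98 mm.

14.0 mm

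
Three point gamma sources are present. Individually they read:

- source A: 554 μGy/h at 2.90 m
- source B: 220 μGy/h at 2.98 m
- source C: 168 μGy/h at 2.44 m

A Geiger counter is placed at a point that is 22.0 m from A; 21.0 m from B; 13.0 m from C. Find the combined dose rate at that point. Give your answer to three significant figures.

20.0 μGy/h

Each source contributes Iᵢ·(dᵢ/rᵢ)²; contributions add.
A: 554 × (2.90/22.0)² = 9.626 μGy/h
B: 220 × (2.98/21.0)² = 4.430 μGy/h
C: 168 × (2.44/13.0)² = 5.918 μGy/h
Total = 9.626 + 4.430 + 5.918 = 19.97 μGy/h.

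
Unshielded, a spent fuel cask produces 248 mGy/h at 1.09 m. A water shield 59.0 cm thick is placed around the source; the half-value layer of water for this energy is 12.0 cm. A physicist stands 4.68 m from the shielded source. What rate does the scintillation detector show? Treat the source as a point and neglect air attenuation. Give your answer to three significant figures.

Distance alone: (1.09/4.68)² = 0.05425, so 248 × 0.05425 = 13.45 mGy/h.
Shield: 59.0/12.0 = 4.917 half-value layers → attenuation 2^(−4.917) = 0.03310.
Combined: 13.45 × 0.03310 = 0.4452 mGy/h.

0.445 mGy/h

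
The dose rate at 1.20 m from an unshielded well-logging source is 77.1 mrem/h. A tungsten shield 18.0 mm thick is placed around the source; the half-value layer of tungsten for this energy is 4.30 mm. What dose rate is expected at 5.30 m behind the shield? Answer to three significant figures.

Distance alone: (1.20/5.30)² = 0.05126, so 77.1 × 0.05126 = 3.952 mrem/h.
Shield: 18.0/4.30 = 4.186 half-value layers → attenuation 2^(−4.186) = 0.05494.
Combined: 3.952 × 0.05494 = 0.2171 mrem/h.

0.217 mrem/h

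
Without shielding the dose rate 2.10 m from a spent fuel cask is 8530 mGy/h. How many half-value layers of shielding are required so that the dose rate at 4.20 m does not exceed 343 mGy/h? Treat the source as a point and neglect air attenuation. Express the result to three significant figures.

At 4.20 m, distance alone gives (2.10/4.20)² = 0.2500, so 8530 × 0.2500 = 2132 mGy/h.
Further attenuation needed: 2132/343 = 6.216.
n = log₂(6.216) = 2.636 half-value layers.

2.64 half-value layers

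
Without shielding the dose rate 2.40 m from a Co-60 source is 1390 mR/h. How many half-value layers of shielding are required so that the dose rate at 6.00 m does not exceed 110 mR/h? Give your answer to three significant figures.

1.02 half-value layers

At 6.00 m, distance alone gives (2.40/6.00)² = 0.1600, so 1390 × 0.1600 = 222.4 mR/h.
Further attenuation needed: 222.4/110 = 2.022.
n = log₂(2.022) = 1.016 half-value layers.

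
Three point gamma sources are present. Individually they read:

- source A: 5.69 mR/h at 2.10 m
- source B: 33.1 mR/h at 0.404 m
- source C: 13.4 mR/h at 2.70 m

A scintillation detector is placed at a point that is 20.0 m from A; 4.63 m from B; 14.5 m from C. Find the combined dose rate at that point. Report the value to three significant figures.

By superposition, sum each source's inverse-square contribution:
A: 5.69 × (2.10/20.0)² = 0.06273 mR/h
B: 33.1 × (0.404/4.63)² = 0.2520 mR/h
C: 13.4 × (2.70/14.5)² = 0.4646 mR/h
Total = 0.06273 + 0.2520 + 0.4646 = 0.7793 mR/h.

0.779 mR/h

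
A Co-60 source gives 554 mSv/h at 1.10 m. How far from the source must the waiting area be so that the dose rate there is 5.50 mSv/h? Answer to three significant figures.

Using I₁d₁² = I₂d₂², d₂ = d₁·√(I₁/I₂).
I₁/I₂ = 554/5.50 = 100.7, so d₂ = 1.10 × √100.7 = 11.04 m.

11.0 m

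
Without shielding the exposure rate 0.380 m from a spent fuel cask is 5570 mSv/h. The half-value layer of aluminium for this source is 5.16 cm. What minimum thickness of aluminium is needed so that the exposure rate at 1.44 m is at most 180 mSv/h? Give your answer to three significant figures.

5.72 cm

At 1.44 m, distance alone gives (0.380/1.44)² = 0.06964, so 5570 × 0.06964 = 387.9 mSv/h.
Further attenuation needed: 387.9/180 = 2.155.
n = log₂(2.155) = 1.108 half-value layers.
Thickness = 1.108 × 5.16 cm = 5.717 cm.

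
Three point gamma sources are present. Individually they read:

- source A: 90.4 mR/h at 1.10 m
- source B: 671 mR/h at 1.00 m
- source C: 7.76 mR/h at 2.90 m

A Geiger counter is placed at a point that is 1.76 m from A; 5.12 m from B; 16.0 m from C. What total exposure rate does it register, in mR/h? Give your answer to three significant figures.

Each source contributes Iᵢ·(dᵢ/rᵢ)²; contributions add.
A: 90.4 × (1.10/1.76)² = 35.31 mR/h
B: 671 × (1.00/5.12)² = 25.60 mR/h
C: 7.76 × (2.90/16.0)² = 0.2549 mR/h
Total = 35.31 + 25.60 + 0.2549 = 61.16 mR/h.

61.2 mR/h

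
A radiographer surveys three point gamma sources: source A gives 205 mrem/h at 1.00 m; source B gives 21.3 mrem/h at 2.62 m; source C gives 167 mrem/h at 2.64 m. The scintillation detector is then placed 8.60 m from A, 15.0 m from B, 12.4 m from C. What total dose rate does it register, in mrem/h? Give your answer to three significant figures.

11.0 mrem/h

By superposition, sum each source's inverse-square contribution:
A: 205 × (1.00/8.60)² = 2.772 mrem/h
B: 21.3 × (2.62/15.0)² = 0.6498 mrem/h
C: 167 × (2.64/12.4)² = 7.570 mrem/h
Total = 2.772 + 0.6498 + 7.570 = 10.99 mrem/h.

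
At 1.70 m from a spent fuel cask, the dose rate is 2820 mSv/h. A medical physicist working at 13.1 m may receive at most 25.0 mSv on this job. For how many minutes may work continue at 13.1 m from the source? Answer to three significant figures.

Since intensity falls as 1/r², rate at 13.1 m:
(1.70/13.1)² = 0.01684, so 2820 × 0.01684 = 47.49 mSv/h.
Stay time = 25.0 mSv ÷ 47.49 mSv/h = 0.5264 h = 31.58 min.

31.6 min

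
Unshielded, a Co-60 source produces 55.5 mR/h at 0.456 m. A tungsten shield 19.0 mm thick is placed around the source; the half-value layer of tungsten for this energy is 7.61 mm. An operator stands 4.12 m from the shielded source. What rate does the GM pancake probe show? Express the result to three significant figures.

Distance alone: 55.5 × (0.456/4.12)² = 55.5 × 0.01225 = 0.6799 mR/h.
Shield: 19.0/7.61 = 2.497 half-value layers → attenuation 2^(−2.497) = 0.1771.
Combined: 0.6799 × 0.1771 = 0.1204 mR/h.

0.120 mR/h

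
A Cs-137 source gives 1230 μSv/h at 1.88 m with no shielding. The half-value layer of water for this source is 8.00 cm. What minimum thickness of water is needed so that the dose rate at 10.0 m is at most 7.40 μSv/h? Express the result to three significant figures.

20.4 cm

At 10.0 m, distance alone gives 1230 × (1.88/10.0)² = 1230 × 0.03534 = 43.47 μSv/h.
Further attenuation needed: 43.47/7.40 = 5.874.
n = log₂(5.874) = 2.554 half-value layers.
Thickness = 2.554 × 8.00 cm = 20.43 cm.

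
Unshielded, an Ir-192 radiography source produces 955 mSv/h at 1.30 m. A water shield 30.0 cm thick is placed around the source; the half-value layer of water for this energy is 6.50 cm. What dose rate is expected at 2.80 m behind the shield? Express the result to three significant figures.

Distance alone: (1.30/2.80)² = 0.2156, so 955 × 0.2156 = 205.9 mSv/h.
Shield: 30.0/6.50 = 4.615 half-value layers → attenuation 2^(−4.615) = 0.04081.
Combined: 205.9 × 0.04081 = 8.403 mSv/h.

8.40 mSv/h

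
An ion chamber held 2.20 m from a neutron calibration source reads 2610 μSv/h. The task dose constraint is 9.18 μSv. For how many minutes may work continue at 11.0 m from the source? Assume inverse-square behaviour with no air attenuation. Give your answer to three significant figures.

Intensity scales as (d₁/d₂)², so rate at 11.0 m:
(2.20/11.0)² = 0.04000, so 2610 × 0.04000 = 104.4 μSv/h.
Stay time = 9.18 μSv ÷ 104.4 μSv/h = 0.08793 h = 5.276 min.

5.28 min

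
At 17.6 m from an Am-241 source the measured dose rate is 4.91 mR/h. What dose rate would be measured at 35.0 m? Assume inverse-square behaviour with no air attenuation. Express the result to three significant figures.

Applying the 1/r² law, scaling from 17.6 m to 35.0 m:
4.91 × (17.6/35.0)² = 4.91 × 0.2529 = 1.242 mR/h.

1.24 mR/h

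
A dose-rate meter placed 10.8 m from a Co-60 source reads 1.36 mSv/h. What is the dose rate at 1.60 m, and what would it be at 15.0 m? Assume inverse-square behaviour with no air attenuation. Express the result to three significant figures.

Using I₁d₁² = I₂d₂²,
At 1.60 m: 1.36 × (10.8/1.60)² = 1.36 × 45.56 = 61.96 mSv/h
At 15.0 m: (1.60/15.0)² = 0.01138, so 61.96 × 0.01138 = 0.7051 mSv/h.

62.0 mSv/h; 0.705 mSv/h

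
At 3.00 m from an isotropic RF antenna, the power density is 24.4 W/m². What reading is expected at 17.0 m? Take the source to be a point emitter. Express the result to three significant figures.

0.760 W/m²

Intensity scales as (d₁/d₂)², so the rate at 17.0 m is
(3.00/17.0)² = 0.03114, so 24.4 × 0.03114 = 0.7598 W/m².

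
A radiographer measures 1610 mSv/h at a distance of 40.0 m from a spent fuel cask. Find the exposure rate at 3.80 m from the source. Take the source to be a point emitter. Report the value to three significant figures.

178000 mSv/h

Intensity scales as (d₁/d₂)², so the rate at 3.80 m is
1610 × (40.0/3.80)² = 1610 × 110.8 = 178400 mSv/h.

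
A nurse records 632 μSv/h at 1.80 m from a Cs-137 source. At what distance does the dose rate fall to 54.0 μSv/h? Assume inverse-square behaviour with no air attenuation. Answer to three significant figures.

By the inverse-square law, d₂ = d₁·√(I₁/I₂).
I₁/I₂ = 632/54.0 = 11.70, so d₂ = 1.80 × √11.70 = 6.157 m.

6.16 m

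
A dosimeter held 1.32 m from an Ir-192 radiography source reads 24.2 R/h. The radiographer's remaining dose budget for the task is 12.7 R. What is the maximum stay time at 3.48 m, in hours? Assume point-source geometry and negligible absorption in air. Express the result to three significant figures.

3.65 h

Intensity scales as (d₁/d₂)², so rate at 3.48 m:
24.2 × (1.32/3.48)² = 24.2 × 0.1439 = 3.482 R/h.
Stay time = 12.7 R ÷ 3.482 R/h = 3.647 h.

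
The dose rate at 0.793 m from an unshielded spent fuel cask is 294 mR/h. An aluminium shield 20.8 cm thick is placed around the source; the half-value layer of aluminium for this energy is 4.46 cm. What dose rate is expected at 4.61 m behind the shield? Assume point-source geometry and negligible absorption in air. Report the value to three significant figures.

Distance alone: 294 × (0.793/4.61)² = 294 × 0.02959 = 8.699 mR/h.
Shield: 20.8/4.46 = 4.664 half-value layers → attenuation 2^(−4.664) = 0.03945.
Combined: 8.699 × 0.03945 = 0.3432 mR/h.

0.343 mR/h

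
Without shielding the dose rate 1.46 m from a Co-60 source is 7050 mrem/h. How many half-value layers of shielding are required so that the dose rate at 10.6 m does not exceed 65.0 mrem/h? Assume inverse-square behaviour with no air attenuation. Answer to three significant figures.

1.04 half-value layers

At 10.6 m, distance alone gives 7050 × (1.46/10.6)² = 7050 × 0.01897 = 133.7 mrem/h.
Further attenuation needed: 133.7/65.0 = 2.057.
n = log₂(2.057) = 1.041 half-value layers.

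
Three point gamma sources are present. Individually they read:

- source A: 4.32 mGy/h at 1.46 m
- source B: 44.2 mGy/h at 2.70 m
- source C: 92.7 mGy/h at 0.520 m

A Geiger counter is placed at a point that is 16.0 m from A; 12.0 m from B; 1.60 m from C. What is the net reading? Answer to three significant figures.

Each source contributes Iᵢ·(dᵢ/rᵢ)²; contributions add.
A: 4.32 × (1.46/16.0)² = 0.03597 mGy/h
B: 44.2 × (2.70/12.0)² = 2.238 mGy/h
C: 92.7 × (0.520/1.60)² = 9.791 mGy/h
Total = 0.03597 + 2.238 + 9.791 = 12.06 mGy/h.

12.1 mGy/h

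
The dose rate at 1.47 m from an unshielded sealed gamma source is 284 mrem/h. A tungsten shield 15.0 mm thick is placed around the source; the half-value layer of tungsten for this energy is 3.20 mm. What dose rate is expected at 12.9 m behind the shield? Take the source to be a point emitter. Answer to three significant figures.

Distance alone: (1.47/12.9)² = 0.01299, so 284 × 0.01299 = 3.689 mrem/h.
Shield: 15.0/3.20 = 4.688 half-value layers → attenuation 2^(−4.688) = 0.03879.
Combined: 3.689 × 0.03879 = 0.1431 mrem/h.

0.143 mrem/h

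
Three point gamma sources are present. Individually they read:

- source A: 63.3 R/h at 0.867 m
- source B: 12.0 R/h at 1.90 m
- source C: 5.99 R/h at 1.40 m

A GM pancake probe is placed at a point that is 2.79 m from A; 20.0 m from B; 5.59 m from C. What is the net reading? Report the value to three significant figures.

By superposition, sum each source's inverse-square contribution:
A: 63.3 × (0.867/2.79)² = 6.113 R/h
B: 12.0 × (1.90/20.0)² = 0.1083 R/h
C: 5.99 × (1.40/5.59)² = 0.3757 R/h
Total = 6.113 + 0.1083 + 0.3757 = 6.597 R/h.

6.60 R/h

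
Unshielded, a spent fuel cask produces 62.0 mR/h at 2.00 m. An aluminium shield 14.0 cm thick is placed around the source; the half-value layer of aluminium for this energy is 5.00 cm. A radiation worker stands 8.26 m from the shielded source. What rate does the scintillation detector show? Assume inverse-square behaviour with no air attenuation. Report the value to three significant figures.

0.522 mR/h

Distance alone: (2.00/8.26)² = 0.05863, so 62.0 × 0.05863 = 3.635 mR/h.
Shield: 14.0/5.00 = 2.800 half-value layers → attenuation 2^(−2.800) = 0.1436.
Combined: 3.635 × 0.1436 = 0.5220 mR/h.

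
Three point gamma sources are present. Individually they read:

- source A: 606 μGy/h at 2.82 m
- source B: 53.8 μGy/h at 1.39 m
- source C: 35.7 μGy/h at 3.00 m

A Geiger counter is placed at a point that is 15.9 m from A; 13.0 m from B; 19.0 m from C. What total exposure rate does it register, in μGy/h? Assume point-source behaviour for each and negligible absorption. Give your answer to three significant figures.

Each source contributes Iᵢ·(dᵢ/rᵢ)²; contributions add.
A: 606 × (2.82/15.9)² = 19.06 μGy/h
B: 53.8 × (1.39/13.0)² = 0.6151 μGy/h
C: 35.7 × (3.00/19.0)² = 0.8900 μGy/h
Total = 19.06 + 0.6151 + 0.8900 = 20.57 μGy/h.

20.6 μGy/h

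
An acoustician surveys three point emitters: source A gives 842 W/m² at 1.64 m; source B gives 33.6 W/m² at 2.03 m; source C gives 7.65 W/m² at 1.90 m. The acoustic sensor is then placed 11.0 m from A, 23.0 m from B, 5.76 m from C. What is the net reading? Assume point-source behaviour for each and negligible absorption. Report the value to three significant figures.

19.8 W/m²

Each source contributes Iᵢ·(dᵢ/rᵢ)²; contributions add.
A: 842 × (1.64/11.0)² = 18.72 W/m²
B: 33.6 × (2.03/23.0)² = 0.2617 W/m²
C: 7.65 × (1.90/5.76)² = 0.8324 W/m²
Total = 18.72 + 0.2617 + 0.8324 = 19.81 W/m².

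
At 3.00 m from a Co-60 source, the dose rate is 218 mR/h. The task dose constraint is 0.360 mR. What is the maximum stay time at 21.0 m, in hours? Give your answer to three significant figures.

0.0809 h

Since intensity falls as 1/r², rate at 21.0 m:
218 × (3.00/21.0)² = 218 × 0.02041 = 4.449 mR/h.
Stay time = 0.360 mR ÷ 4.449 mR/h = 0.08092 h.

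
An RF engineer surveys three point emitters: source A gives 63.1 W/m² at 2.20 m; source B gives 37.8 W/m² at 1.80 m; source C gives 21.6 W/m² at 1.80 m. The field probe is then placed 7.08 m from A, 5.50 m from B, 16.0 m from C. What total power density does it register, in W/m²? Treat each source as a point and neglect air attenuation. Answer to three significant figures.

By superposition, sum each source's inverse-square contribution:
A: 63.1 × (2.20/7.08)² = 6.093 W/m²
B: 37.8 × (1.80/5.50)² = 4.049 W/m²
C: 21.6 × (1.80/16.0)² = 0.2734 W/m²
Total = 6.093 + 4.049 + 0.2734 = 10.42 W/m².

10.4 W/m²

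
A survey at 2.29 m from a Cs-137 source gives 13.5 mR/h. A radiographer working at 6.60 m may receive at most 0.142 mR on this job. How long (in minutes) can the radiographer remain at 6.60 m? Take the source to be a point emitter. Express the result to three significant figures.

Intensity scales as (d₁/d₂)², so rate at 6.60 m:
13.5 × (2.29/6.60)² = 13.5 × 0.1204 = 1.625 mR/h.
Stay time = 0.142 mR ÷ 1.625 mR/h = 0.08738 h = 5.243 min.

5.24 min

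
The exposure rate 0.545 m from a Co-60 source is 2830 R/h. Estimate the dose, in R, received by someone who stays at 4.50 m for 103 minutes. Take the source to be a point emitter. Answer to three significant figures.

71.3 R

Since intensity falls as 1/r², rate at 4.50 m:
(0.545/4.50)² = 0.01467, so 2830 × 0.01467 = 41.52 R/h.
Dose = rate × time = 41.52 R/h × 1.717 h = 71.29 R.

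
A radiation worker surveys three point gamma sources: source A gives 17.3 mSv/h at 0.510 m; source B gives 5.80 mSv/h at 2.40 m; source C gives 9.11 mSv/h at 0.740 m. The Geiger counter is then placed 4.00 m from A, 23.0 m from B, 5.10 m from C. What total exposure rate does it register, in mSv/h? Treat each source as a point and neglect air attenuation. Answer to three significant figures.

0.536 mSv/h

Each source contributes Iᵢ·(dᵢ/rᵢ)²; contributions add.
A: 17.3 × (0.510/4.00)² = 0.2812 mSv/h
B: 5.80 × (2.40/23.0)² = 0.06315 mSv/h
C: 9.11 × (0.740/5.10)² = 0.1918 mSv/h
Total = 0.2812 + 0.06315 + 0.1918 = 0.5362 mSv/h.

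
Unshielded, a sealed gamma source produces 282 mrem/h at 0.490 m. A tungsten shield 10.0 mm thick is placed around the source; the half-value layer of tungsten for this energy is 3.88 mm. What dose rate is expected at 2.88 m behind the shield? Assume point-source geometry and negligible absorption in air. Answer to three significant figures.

Distance alone: 282 × (0.490/2.88)² = 282 × 0.02895 = 8.164 mrem/h.
Shield: 10.0/3.88 = 2.577 half-value layers → attenuation 2^(−2.577) = 0.1676.
Combined: 8.164 × 0.1676 = 1.368 mrem/h.

1.37 mrem/h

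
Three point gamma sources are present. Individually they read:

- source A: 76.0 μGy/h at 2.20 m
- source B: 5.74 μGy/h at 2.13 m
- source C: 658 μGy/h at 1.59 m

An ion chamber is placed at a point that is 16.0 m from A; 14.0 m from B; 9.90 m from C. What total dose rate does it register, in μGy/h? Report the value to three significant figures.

Each source contributes Iᵢ·(dᵢ/rᵢ)²; contributions add.
A: 76.0 × (2.20/16.0)² = 1.437 μGy/h
B: 5.74 × (2.13/14.0)² = 0.1329 μGy/h
C: 658 × (1.59/9.90)² = 16.97 μGy/h
Total = 1.437 + 0.1329 + 16.97 = 18.54 μGy/h.

18.5 μGy/h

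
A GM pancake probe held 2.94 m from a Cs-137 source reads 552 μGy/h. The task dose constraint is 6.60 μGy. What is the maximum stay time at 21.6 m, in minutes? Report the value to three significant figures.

38.7 min

Intensity scales as (d₁/d₂)², so rate at 21.6 m:
552 × (2.94/21.6)² = 552 × 0.01853 = 10.23 μGy/h.
Stay time = 6.60 μGy ÷ 10.23 μGy/h = 0.6452 h = 38.71 min.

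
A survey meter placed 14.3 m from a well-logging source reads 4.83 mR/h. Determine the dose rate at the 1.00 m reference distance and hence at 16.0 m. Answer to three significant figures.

By the inverse-square law,
At 1.00 m: 4.83 × (14.3/1.00)² = 4.83 × 204.5 = 987.7 mR/h
At 16.0 m: (1.00/16.0)² = 0.003906, so 987.7 × 0.003906 = 3.858 mR/h.

988 mR/h; 3.86 mR/h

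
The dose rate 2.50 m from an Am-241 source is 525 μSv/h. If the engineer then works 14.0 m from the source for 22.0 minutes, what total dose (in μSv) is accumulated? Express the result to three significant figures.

6.14 μSv

Applying the 1/r² law, rate at 14.0 m:
525 × (2.50/14.0)² = 525 × 0.03189 = 16.74 μSv/h.
Dose = rate × time = 16.74 μSv/h × 0.3667 h = 6.139 μSv.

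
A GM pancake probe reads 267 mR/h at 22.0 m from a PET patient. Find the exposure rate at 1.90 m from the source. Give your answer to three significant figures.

Applying the 1/r² law, the rate at 1.90 m is
267 × (22.0/1.90)² = 267 × 134.1 = 35800 mR/h.

35800 mR/h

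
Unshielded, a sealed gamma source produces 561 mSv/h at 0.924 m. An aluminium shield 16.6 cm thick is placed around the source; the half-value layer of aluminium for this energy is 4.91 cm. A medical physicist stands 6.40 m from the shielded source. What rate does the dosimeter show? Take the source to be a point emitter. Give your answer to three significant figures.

1.12 mSv/h

Distance alone: (0.924/6.40)² = 0.02084, so 561 × 0.02084 = 11.69 mSv/h.
Shield: 16.6/4.91 = 3.381 half-value layers → attenuation 2^(−3.381) = 0.09599.
Combined: 11.69 × 0.09599 = 1.122 mSv/h.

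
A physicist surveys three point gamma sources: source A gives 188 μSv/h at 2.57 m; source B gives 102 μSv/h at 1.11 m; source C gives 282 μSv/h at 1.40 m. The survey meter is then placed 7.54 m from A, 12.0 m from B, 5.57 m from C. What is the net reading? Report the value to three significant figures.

Each source contributes Iᵢ·(dᵢ/rᵢ)²; contributions add.
A: 188 × (2.57/7.54)² = 21.84 μSv/h
B: 102 × (1.11/12.0)² = 0.8727 μSv/h
C: 282 × (1.40/5.57)² = 17.82 μSv/h
Total = 21.84 + 0.8727 + 17.82 = 40.53 μSv/h.

40.5 μSv/h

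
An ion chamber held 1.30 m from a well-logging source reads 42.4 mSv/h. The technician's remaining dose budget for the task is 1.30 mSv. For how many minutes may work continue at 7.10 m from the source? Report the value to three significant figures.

Since intensity falls as 1/r², rate at 7.10 m:
(1.30/7.10)² = 0.03353, so 42.4 × 0.03353 = 1.422 mSv/h.
Stay time = 1.30 mSv ÷ 1.422 mSv/h = 0.9142 h = 54.85 min.

54.9 min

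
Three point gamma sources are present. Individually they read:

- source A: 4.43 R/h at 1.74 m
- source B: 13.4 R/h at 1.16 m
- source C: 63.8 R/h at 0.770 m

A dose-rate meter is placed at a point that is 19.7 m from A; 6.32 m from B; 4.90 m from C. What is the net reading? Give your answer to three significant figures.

2.06 R/h

Each source contributes Iᵢ·(dᵢ/rᵢ)²; contributions add.
A: 4.43 × (1.74/19.7)² = 0.03456 R/h
B: 13.4 × (1.16/6.32)² = 0.4514 R/h
C: 63.8 × (0.770/4.90)² = 1.575 R/h
Total = 0.03456 + 0.4514 + 1.575 = 2.061 R/h.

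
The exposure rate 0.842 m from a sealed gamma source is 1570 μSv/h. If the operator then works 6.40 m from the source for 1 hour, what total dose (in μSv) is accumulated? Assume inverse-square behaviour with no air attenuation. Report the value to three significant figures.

Using I₁d₁² = I₂d₂², rate at 6.40 m:
1570 × (0.842/6.40)² = 1570 × 0.01731 = 27.18 μSv/h.
Dose = rate × time = 27.18 μSv/h × 1.000 h = 27.18 μSv.

27.2 μSv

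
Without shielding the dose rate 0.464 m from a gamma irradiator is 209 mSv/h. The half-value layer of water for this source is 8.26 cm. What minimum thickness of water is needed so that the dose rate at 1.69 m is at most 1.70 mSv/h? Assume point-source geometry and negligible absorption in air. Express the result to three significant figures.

At 1.69 m, distance alone gives 209 × (0.464/1.69)² = 209 × 0.07538 = 15.75 mSv/h.
Further attenuation needed: 15.75/1.70 = 9.265.
n = log₂(9.265) = 3.212 half-value layers.
Thickness = 3.212 × 8.26 cm = 26.53 cm.

26.5 cm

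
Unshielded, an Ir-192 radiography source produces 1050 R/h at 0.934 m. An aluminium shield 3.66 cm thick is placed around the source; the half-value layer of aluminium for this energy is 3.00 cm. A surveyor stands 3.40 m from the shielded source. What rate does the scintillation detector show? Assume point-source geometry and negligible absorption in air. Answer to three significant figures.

Distance alone: (0.934/3.40)² = 0.07546, so 1050 × 0.07546 = 79.23 R/h.
Shield: 3.66/3.00 = 1.220 half-value layers → attenuation 2^(−1.220) = 0.4293.
Combined: 79.23 × 0.4293 = 34.01 R/h.

34.0 R/h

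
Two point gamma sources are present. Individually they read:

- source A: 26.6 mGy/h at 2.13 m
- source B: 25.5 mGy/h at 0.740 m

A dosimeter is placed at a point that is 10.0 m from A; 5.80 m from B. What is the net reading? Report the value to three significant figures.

1.62 mGy/h

Each source contributes Iᵢ·(dᵢ/rᵢ)²; contributions add.
A: 26.6 × (2.13/10.0)² = 1.207 mGy/h
B: 25.5 × (0.740/5.80)² = 0.4151 mGy/h
Total = 1.207 + 0.4151 = 1.622 mGy/h.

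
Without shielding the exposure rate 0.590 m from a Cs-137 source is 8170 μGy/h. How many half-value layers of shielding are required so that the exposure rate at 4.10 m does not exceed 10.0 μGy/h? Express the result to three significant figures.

4.08 half-value layers

At 4.10 m, distance alone gives (0.590/4.10)² = 0.02071, so 8170 × 0.02071 = 169.2 μGy/h.
Further attenuation needed: 169.2/10.0 = 16.92.
n = log₂(16.92) = 4.081 half-value layers.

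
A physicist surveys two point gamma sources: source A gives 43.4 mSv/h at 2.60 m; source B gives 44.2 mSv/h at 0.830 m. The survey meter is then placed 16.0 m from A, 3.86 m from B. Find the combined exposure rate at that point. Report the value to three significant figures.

3.19 mSv/h

Each source contributes Iᵢ·(dᵢ/rᵢ)²; contributions add.
A: 43.4 × (2.60/16.0)² = 1.146 mSv/h
B: 44.2 × (0.830/3.86)² = 2.044 mSv/h
Total = 1.146 + 2.044 = 3.190 mSv/h.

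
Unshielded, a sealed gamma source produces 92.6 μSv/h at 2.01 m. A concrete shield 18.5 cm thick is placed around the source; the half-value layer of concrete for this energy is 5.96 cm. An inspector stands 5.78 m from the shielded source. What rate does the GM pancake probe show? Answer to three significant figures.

1.30 μSv/h

Distance alone: (2.01/5.78)² = 0.1209, so 92.6 × 0.1209 = 11.20 μSv/h.
Shield: 18.5/5.96 = 3.104 half-value layers → attenuation 2^(−3.104) = 0.1163.
Combined: 11.20 × 0.1163 = 1.303 μSv/h.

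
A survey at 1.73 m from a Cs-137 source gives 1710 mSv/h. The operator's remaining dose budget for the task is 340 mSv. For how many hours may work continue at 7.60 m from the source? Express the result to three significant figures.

Applying the 1/r² law, rate at 7.60 m:
1710 × (1.73/7.60)² = 1710 × 0.05182 = 88.61 mSv/h.
Stay time = 340 mSv ÷ 88.61 mSv/h = 3.837 h.

3.84 h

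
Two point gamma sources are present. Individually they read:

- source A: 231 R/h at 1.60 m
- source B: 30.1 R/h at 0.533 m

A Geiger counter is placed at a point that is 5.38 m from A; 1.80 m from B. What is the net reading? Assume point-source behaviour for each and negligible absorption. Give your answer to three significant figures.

Each source contributes Iᵢ·(dᵢ/rᵢ)²; contributions add.
A: 231 × (1.60/5.38)² = 20.43 R/h
B: 30.1 × (0.533/1.80)² = 2.639 R/h
Total = 20.43 + 2.639 = 23.07 R/h.

23.1 R/h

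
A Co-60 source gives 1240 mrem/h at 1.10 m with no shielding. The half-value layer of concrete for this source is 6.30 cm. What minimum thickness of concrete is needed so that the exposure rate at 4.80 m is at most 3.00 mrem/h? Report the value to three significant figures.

28.0 cm

At 4.80 m, distance alone gives (1.10/4.80)² = 0.05252, so 1240 × 0.05252 = 65.12 mrem/h.
Further attenuation needed: 65.12/3.00 = 21.71.
n = log₂(21.71) = 4.440 half-value layers.
Thickness = 4.440 × 6.30 cm = 27.97 cm.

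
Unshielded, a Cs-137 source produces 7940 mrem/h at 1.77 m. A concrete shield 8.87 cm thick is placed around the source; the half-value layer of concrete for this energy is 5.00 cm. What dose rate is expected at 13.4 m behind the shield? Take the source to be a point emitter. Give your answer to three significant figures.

40.5 mrem/h

Distance alone: (1.77/13.4)² = 0.01745, so 7940 × 0.01745 = 138.6 mrem/h.
Shield: 8.87/5.00 = 1.774 half-value layers → attenuation 2^(−1.774) = 0.2924.
Combined: 138.6 × 0.2924 = 40.53 mrem/h.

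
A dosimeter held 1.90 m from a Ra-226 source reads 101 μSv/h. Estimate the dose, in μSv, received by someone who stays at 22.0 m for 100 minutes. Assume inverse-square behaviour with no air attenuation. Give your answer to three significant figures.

1.26 μSv

Intensity scales as (d₁/d₂)², so rate at 22.0 m:
(1.90/22.0)² = 0.007459, so 101 × 0.007459 = 0.7534 μSv/h.
Dose = rate × time = 0.7534 μSv/h × 1.667 h = 1.256 μSv.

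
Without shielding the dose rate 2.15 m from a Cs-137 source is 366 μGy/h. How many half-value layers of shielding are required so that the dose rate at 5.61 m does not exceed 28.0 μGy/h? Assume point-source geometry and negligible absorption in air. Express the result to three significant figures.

0.941 half-value layers

At 5.61 m, distance alone gives 366 × (2.15/5.61)² = 366 × 0.1469 = 53.77 μGy/h.
Further attenuation needed: 53.77/28.0 = 1.920.
n = log₂(1.920) = 0.9411 half-value layers.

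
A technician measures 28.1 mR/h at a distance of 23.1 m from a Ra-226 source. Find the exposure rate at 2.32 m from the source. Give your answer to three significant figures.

2790 mR/h

Using I₁d₁² = I₂d₂², the rate at 2.32 m is
(23.1/2.32)² = 99.14, so 28.1 × 99.14 = 2786 mR/h.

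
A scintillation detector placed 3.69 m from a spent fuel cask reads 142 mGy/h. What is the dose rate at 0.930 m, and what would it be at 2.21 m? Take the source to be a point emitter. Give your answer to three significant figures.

Since intensity falls as 1/r²,
At 0.930 m: (3.69/0.930)² = 15.74, so 142 × 15.74 = 2235 mGy/h
At 2.21 m: 2235 × (0.930/2.21)² = 2235 × 0.1771 = 395.8 mGy/h.

2240 mGy/h; 396 mGy/h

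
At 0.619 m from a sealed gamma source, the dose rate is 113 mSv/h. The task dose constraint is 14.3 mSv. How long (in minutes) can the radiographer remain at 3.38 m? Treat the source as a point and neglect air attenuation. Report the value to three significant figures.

226 min

Applying the 1/r² law, rate at 3.38 m:
(0.619/3.38)² = 0.03354, so 113 × 0.03354 = 3.790 mSv/h.
Stay time = 14.3 mSv ÷ 3.790 mSv/h = 3.773 h = 226.4 min.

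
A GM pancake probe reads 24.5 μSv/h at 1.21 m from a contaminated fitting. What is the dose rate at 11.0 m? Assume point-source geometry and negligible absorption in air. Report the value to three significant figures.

0.296 μSv/h

Since intensity falls as 1/r², the rate at 11.0 m is
24.5 × (1.21/11.0)² = 24.5 × 0.01210 = 0.2964 μSv/h.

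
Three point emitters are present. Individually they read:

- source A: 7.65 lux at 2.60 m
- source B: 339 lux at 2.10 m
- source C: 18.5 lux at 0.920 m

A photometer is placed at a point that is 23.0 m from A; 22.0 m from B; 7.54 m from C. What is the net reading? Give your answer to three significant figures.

3.46 lux

Each source contributes Iᵢ·(dᵢ/rᵢ)²; contributions add.
A: 7.65 × (2.60/23.0)² = 0.09776 lux
B: 339 × (2.10/22.0)² = 3.089 lux
C: 18.5 × (0.920/7.54)² = 0.2754 lux
Total = 0.09776 + 3.089 + 0.2754 = 3.462 lux.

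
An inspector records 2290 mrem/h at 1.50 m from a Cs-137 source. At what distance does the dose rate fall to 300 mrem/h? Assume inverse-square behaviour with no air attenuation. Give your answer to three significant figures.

Using I₁d₁² = I₂d₂², d₂ = d₁·√(I₁/I₂).
I₁/I₂ = 2290/300 = 7.633, so d₂ = 1.50 × √7.633 = 4.144 m.

4.14 m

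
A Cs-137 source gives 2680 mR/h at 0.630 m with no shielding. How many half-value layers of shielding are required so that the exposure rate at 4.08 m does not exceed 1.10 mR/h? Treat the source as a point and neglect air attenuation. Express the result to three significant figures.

At 4.08 m, distance alone gives 2680 × (0.630/4.08)² = 2680 × 0.02384 = 63.89 mR/h.
Further attenuation needed: 63.89/1.10 = 58.08.
n = log₂(58.08) = 5.860 half-value layers.

5.86 half-value layers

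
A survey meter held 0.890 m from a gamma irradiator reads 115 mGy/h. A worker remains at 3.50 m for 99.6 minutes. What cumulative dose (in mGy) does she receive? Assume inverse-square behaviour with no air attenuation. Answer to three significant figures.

Applying the 1/r² law, rate at 3.50 m:
(0.890/3.50)² = 0.06466, so 115 × 0.06466 = 7.436 mGy/h.
Dose = rate × time = 7.436 mGy/h × 1.660 h = 12.34 mGy.

12.3 mGy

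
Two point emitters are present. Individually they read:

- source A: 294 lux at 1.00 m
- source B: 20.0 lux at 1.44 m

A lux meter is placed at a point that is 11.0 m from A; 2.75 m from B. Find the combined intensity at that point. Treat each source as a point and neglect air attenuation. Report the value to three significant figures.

Each source contributes Iᵢ·(dᵢ/rᵢ)²; contributions add.
A: 294 × (1.00/11.0)² = 2.430 lux
B: 20.0 × (1.44/2.75)² = 5.484 lux
Total = 2.430 + 5.484 = 7.914 lux.

7.91 lux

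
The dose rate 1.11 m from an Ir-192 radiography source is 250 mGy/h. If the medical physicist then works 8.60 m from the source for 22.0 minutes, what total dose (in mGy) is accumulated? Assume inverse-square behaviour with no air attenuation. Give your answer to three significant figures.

Intensity scales as (d₁/d₂)², so rate at 8.60 m:
250 × (1.11/8.60)² = 250 × 0.01666 = 4.165 mGy/h.
Dose = rate × time = 4.165 mGy/h × 0.3667 h = 1.527 mGy.

1.53 mGy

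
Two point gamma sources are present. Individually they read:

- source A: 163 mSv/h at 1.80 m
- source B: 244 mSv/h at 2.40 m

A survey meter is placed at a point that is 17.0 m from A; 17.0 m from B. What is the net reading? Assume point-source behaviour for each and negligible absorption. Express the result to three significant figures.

6.69 mSv/h

Each source contributes Iᵢ·(dᵢ/rᵢ)²; contributions add.
A: 163 × (1.80/17.0)² = 1.827 mSv/h
B: 244 × (2.40/17.0)² = 4.863 mSv/h
Total = 1.827 + 4.863 = 6.690 mSv/h.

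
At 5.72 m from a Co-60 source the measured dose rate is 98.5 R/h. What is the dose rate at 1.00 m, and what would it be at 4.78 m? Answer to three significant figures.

3220 R/h; 141 R/h

By the inverse-square law,
At 1.00 m: 98.5 × (5.72/1.00)² = 98.5 × 32.72 = 3223 R/h
At 4.78 m: (1.00/4.78)² = 0.04377, so 3223 × 0.04377 = 141.1 R/h.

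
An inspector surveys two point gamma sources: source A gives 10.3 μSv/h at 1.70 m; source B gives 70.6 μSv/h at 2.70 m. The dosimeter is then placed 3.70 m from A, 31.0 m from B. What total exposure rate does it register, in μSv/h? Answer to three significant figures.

By superposition, sum each source's inverse-square contribution:
A: 10.3 × (1.70/3.70)² = 2.174 μSv/h
B: 70.6 × (2.70/31.0)² = 0.5356 μSv/h
Total = 2.174 + 0.5356 = 2.710 μSv/h.

2.71 μSv/h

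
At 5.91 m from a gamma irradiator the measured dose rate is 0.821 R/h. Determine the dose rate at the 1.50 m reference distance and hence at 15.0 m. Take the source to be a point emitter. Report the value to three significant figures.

Since intensity falls as 1/r²,
At 1.50 m: 0.821 × (5.91/1.50)² = 0.821 × 15.52 = 12.74 R/h
At 15.0 m: 12.74 × (1.50/15.0)² = 12.74 × 0.01000 = 0.1274 R/h.

12.7 R/h; 0.127 R/h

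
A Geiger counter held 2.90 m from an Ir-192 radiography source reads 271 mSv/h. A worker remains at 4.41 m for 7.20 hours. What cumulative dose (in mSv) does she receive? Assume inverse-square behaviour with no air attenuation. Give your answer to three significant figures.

844 mSv

Applying the 1/r² law, rate at 4.41 m:
271 × (2.90/4.41)² = 271 × 0.4324 = 117.2 mSv/h.
Dose = rate × time = 117.2 mSv/h × 7.200 h = 843.8 mSv.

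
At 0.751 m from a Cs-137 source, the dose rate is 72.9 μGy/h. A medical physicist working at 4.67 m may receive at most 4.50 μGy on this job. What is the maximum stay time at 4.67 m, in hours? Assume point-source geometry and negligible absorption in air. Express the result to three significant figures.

Intensity scales as (d₁/d₂)², so rate at 4.67 m:
72.9 × (0.751/4.67)² = 72.9 × 0.02586 = 1.885 μGy/h.
Stay time = 4.50 μGy ÷ 1.885 μGy/h = 2.387 h.

2.39 h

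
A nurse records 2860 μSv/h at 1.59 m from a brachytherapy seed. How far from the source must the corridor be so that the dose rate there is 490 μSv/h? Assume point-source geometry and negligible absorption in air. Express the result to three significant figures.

Using I₁d₁² = I₂d₂², d₂ = d₁·√(I₁/I₂).
I₁/I₂ = 2860/490 = 5.837, so d₂ = 1.59 × √5.837 = 3.841 m.

3.84 m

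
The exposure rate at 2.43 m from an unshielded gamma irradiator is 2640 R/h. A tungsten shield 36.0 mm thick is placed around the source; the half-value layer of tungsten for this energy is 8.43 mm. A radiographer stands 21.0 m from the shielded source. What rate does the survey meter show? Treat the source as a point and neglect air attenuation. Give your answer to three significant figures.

1.83 R/h

Distance alone: (2.43/21.0)² = 0.01339, so 2640 × 0.01339 = 35.35 R/h.
Shield: 36.0/8.43 = 4.270 half-value layers → attenuation 2^(−4.270) = 0.05183.
Combined: 35.35 × 0.05183 = 1.832 R/h.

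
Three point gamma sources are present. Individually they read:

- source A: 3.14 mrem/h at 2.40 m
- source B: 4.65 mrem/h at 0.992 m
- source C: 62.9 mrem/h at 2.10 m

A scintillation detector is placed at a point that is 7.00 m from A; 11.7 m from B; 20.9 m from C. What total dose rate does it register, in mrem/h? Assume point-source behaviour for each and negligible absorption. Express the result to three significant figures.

1.04 mrem/h

By superposition, sum each source's inverse-square contribution:
A: 3.14 × (2.40/7.00)² = 0.3691 mrem/h
B: 4.65 × (0.992/11.7)² = 0.03343 mrem/h
C: 62.9 × (2.10/20.9)² = 0.6350 mrem/h
Total = 0.3691 + 0.03343 + 0.6350 = 1.038 mrem/h.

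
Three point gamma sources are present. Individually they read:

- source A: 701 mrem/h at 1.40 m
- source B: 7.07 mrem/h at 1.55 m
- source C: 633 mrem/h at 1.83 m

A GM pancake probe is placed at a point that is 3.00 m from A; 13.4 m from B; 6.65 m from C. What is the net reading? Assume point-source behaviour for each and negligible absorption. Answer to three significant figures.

201 mrem/h

Each source contributes Iᵢ·(dᵢ/rᵢ)²; contributions add.
A: 701 × (1.40/3.00)² = 152.7 mrem/h
B: 7.07 × (1.55/13.4)² = 0.09460 mrem/h
C: 633 × (1.83/6.65)² = 47.94 mrem/h
Total = 152.7 + 0.09460 + 47.94 = 200.7 mrem/h.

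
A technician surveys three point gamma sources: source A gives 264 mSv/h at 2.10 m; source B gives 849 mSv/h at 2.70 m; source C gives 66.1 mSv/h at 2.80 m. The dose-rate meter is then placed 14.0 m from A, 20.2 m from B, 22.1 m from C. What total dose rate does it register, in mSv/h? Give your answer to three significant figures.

22.2 mSv/h

By superposition, sum each source's inverse-square contribution:
A: 264 × (2.10/14.0)² = 5.940 mSv/h
B: 849 × (2.70/20.2)² = 15.17 mSv/h
C: 66.1 × (2.80/22.1)² = 1.061 mSv/h
Total = 5.940 + 15.17 + 1.061 = 22.17 mSv/h.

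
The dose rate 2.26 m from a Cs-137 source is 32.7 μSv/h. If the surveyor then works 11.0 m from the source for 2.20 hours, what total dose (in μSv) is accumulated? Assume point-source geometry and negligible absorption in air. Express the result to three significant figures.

Using I₁d₁² = I₂d₂², rate at 11.0 m:
(2.26/11.0)² = 0.04221, so 32.7 × 0.04221 = 1.380 μSv/h.
Dose = rate × time = 1.380 μSv/h × 2.200 h = 3.036 μSv.

3.04 μSv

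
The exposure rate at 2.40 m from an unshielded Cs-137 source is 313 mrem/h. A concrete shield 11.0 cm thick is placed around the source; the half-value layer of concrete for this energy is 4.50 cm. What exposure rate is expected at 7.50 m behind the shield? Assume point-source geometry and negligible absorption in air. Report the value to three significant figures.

Distance alone: 313 × (2.40/7.50)² = 313 × 0.1024 = 32.05 mrem/h.
Shield: 11.0/4.50 = 2.444 half-value layers → attenuation 2^(−2.444) = 0.1838.
Combined: 32.05 × 0.1838 = 5.891 mrem/h.

5.89 mrem/h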